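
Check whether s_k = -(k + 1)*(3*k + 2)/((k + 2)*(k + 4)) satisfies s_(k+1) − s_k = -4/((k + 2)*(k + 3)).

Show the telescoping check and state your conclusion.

Invalid: residual 3*(-3*k**2 - 7*k + 10)/(k**4 + 14*k**3 + 71*k**2 + 154*k + 120) ≠ 0.

s_(k+1) = -(k + 2)*(3*k + 5)/((k + 3)*(k + 5))
s_(k+1) − s_k = (-13*k**2 - 57*k - 50)/(k**4 + 14*k**3 + 71*k**2 + 154*k + 120)
(s_(k+1) − s_k) − t_k = 3*(-3*k**2 - 7*k + 10)/(k**4 + 14*k**3 + 71*k**2 + 154*k + 120)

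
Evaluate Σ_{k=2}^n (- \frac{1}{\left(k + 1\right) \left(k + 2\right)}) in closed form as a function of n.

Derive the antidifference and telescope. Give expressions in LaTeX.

S(n) = \frac{1 - n}{3 \left(n + 2\right)}

The ratio is (k + 1)/(k + 3).
Factor: A=k + 1; B=k + 3; C=1.
Need (k + 1)·f(k+1) − (k + 2)·f(k) = 1.
Bound: deg f ≤ 1.
A polynomial solution: f(k) = k.
So s_k = (B(k−1)f/C)·t_k = (k*(k + 2))·t_k = -k/(k + 1).
Verify: -1/(k**2 + 3*k + 2) matches t_k.
Evaluate: s_(n+1) = (-n - 1)/(n + 2); subtract s_(2) = -2/3 ⇒ S(n) = (1 - n)/(3*(n + 2)).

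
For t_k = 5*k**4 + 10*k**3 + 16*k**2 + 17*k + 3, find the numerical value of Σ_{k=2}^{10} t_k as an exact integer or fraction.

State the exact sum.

Σ = 163989

Step 1: r(k) = (5*k**4 + 30*k**3 + 76*k**2 + 99*k + 51)/(5*k**4 + 10*k**3 + 16*k**2 + 17*k + 3).
Gosper form: A/B · C(k+1)/C(k) with A=1, B=1, C=k**4 + 2*k**3 + 16*k**2/5 + 17*k/5 + 3/5.
Need (1)·f(k+1) − (1)·f(k) = k**4 + 2*k**3 + 16*k**2/5 + 17*k/5 + 3/5.
Bound: deg f ≤ 5.
Solve for f: f(k) = k*(k**4 + 2*k**2 + 3*k - 3)/5 (degree 5 ≤ 5).
Then R = B(k−1)f/C = k*(k**4 + 2*k**2 + 3*k - 3)/(5*k**4 + 10*k**3 + 16*k**2 + 17*k + 3), so s_k = R(k)·t_k = k*(k**4 + 2*k**2 + 3*k - 3).
Verify: 5*k**4 + 10*k**3 + 16*k**2 + 17*k + 3 matches t_k.
Evaluate s at k=11 and k=2: 164043 and 54; difference 163989.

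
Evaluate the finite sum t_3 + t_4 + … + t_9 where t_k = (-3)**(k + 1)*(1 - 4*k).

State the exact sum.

Σ = -1594485

Ratio r(k) = 3*(-4*k - 3)/(4*k - 1).
A = -3, B = 1, C = k - 1/4.
Solve (-3)·f(k+1) − (1)·f(k) = k - 1/4.
deg f ≤ 1 (via 0,0,1).
Solve for f: f(k) = -(k - 1)/4 (degree 1 ≤ 1).
Then R = B(k−1)f/C = -(k - 1)/(4*k - 1), so s_k = R(k)·t_k = (-3)**(k + 1)*(k - 1).
Δs = (-3)**(k + 1)*(1 - 4*k), as required.
Σ_(k=3)^(9) t_k = s_(10) − s_(3) = -1594323 − (162) = -1594485.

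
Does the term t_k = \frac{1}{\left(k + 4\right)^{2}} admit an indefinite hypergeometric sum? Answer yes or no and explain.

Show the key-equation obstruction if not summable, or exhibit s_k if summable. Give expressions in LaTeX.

No. Not Gosper-summable.

r(k) = (k + 4)**2/(k + 5)**2 after simplifying.
So A=k**2 + 8*k + 16 and B=k**2 + 10*k + 25, with C=1.
Need (k**2 + 8*k + 16)·f(k+1) − (k**2 + 8*k + 16)·f(k) = 1.
d = 0 from the (2,2,0) case.
Generic f = c0 gives residual -1; -1 = 0 cannot hold, so t_k is not Gosper-summable.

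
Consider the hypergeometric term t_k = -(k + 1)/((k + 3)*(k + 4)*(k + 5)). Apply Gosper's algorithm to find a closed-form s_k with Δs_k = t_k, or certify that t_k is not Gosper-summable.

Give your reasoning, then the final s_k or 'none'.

s_k = k*(-k - 1)/(6*(k + 3)*(k + 4))

Compute t_(k+1)/t_k: get (k + 2)*(k + 3)/((k + 1)*(k + 6)).
Normal form (A,B,C) = (k + 3, k + 6, k + 1).
Need (k + 3)·f(k+1) − (k + 5)·f(k) = k + 1.
Bound: deg f ≤ 2.
Coefficient equations give f(k) = k*(k + 1)/6.
Certificate R = B(k−1)f/C = k*(k + 5)/6 gives s_k = k*(-k - 1)/(6*(k + 3)*(k + 4)).
Δs = (-k - 1)/(k**3 + 12*k**2 + 47*k + 60), as required.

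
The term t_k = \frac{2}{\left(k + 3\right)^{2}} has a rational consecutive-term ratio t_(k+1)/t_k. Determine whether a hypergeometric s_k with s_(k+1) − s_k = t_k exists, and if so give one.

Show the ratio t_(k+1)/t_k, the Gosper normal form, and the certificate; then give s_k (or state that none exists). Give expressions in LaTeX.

Step 1: r(k) = (k + 3)**2/(k + 4)**2.
Take A(k)=k**2 + 6*k + 9, B(k)=k**2 + 8*k + 16, C(k)=1.
f must satisfy (k**2 + 6*k + 9)·f(k+1) − (k**2 + 6*k + 9)·f(k) = 1.
From deg A=2, deg B=2, deg C=0: d=0.
f = c0 ⇒ A·f(k+1) − B(k−1)·f(k) − C = -1. The system {-1 = 0} is inconsistent; no antidifference.

no hypergeometric antidifference exists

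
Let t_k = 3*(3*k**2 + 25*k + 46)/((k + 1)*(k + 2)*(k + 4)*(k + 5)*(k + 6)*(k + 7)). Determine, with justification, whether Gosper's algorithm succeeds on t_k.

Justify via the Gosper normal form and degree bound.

Ratio r(k) = (k + 1)*(k + 4)*(25*k + 3*(k + 1)**2 + 71)/((k + 3)*(k + 8)*(3*k**2 + 25*k + 46)).
Normal form (A,B,C) = (k + 1, k + 8, k**3 + 34*k**2/3 + 121*k/3 + 46).
Set up (k + 1)·f(k+1) − (k + 7)·f(k) − (k**3 + 34*k**2/3 + 121*k/3 + 46) = 0.
Degrees (1,1,3) ⇒ d ≤ 6.
A polynomial solution: f(k) = k*(k + 2)*(k + 3)*(k + 5)*(k**2 + 11*k + 34)/72.
Then R = B(k−1)f/C = k*(k + 2)*(k + 5)*(k + 7)*(k**2 + 11*k + 34)/(24*(3*k**2 + 25*k + 46)), so s_k = R(k)·t_k = k*(k**2 + 11*k + 34)/(8*(k**3 + 11*k**2 + 34*k + 24)).
Verify: 3*(3*k**2 + 25*k + 46)/(k**6 + 25*k**5 + 247*k**4 + 1219*k**3 + 3112*k**2 + 3796*k + 1680) matches t_k.

Yes. s_k = k*(k**2 + 11*k + 34)/(8*(k**3 + 11*k**2 + 34*k + 24)).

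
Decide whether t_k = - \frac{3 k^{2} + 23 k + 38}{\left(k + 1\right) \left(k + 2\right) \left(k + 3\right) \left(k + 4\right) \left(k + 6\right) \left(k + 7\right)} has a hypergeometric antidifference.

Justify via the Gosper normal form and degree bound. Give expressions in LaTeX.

Yes. s_k = \frac{k \left(- k^{2} - 10 k - 27\right)}{18 \left(k^{3} + 10 k^{2} + 27 k + 18\right)}.

t_(k+1)/t_k = (k + 1)*(k + 6)*(23*k + 3*(k + 1)**2 + 61)/((k + 5)*(k + 8)*(3*k**2 + 23*k + 38)).
So A=k + 1 and B=k + 8, with C=k**3 + 38*k**2/3 + 51*k + 190/3.
Key eq: (k + 1)·f(k+1) = (k + 7)·f(k) + (k**3 + 38*k**2/3 + 51*k + 190/3).
Bound: deg f ≤ 6.
Solving with deg f ≤ 6: f(k) = k*(k + 2)*(k + 4)*(k + 5)*(k**2 + 10*k + 27)/54.
R(k) = B(k−1)·f(k)/C(k) = k*(k + 2)*(k + 4)*(k + 7)*(k**2 + 10*k + 27)/(18*(3*k**2 + 23*k + 38)); s_k = R·t_k = k*(-k**2 - 10*k - 27)/(18*(k**3 + 10*k**2 + 27*k + 18)).
Δs = (-3*k**2 - 23*k - 38)/(k**6 + 23*k**5 + 207*k**4 + 925*k**3 + 2144*k**2 + 2412*k + 1008), as required.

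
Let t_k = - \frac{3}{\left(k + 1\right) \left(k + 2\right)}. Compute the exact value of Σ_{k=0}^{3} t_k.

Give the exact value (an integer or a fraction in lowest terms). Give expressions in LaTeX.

Σ = -12/5

t_(k+1)/t_k = (k + 1)/(k + 3).
So A=k + 1 and B=k + 3, with C=1.
Need (k + 1)·f(k+1) − (k + 2)·f(k) = 1.
Degrees (1,1,0) ⇒ d ≤ 1.
Solve for f: f(k) = k (degree 1 ≤ 1).
Then R = B(k−1)f/C = k*(k + 2), so s_k = R(k)·t_k = -3*k/(k + 1).
Check: Δs_k = -3/(k**2 + 3*k + 2). ✓
Σ_(k=0)^(3) t_k = s_(4) − s_(0) = -12/5 − (0) = -12/5.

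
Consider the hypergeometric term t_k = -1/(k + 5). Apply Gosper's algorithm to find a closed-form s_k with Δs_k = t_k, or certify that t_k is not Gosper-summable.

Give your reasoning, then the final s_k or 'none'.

none — t_k is not Gosper-summable

Step 1: r(k) = (k + 5)/(k + 6).
Normal form (A,B,C) = (k + 5, k + 6, 1).
f must satisfy (k + 5)·f(k+1) − (k + 5)·f(k) = 1.
Degrees (1,1,0) ⇒ d ≤ 0.
Write f(k) = c0. Then LHS − RHS = -1, requiring -1 = 0: contradictory. No certificate.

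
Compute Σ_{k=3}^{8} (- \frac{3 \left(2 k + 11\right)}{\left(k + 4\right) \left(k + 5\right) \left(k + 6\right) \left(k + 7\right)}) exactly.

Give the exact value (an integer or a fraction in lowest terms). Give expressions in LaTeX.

Σ = -44/1365

t_(k+1)/t_k = (k + 4)*(2*k + 13)/((k + 8)*(2*k + 11)).
Gosper form: A/B · C(k+1)/C(k) with A=k + 4, B=k + 8, C=k + 11/2.
Key eq: (k + 4)·f(k+1) = (k + 7)·f(k) + (k + 11/2).
Bound: deg f ≤ 3.
Solve for f: f(k) = k*(k + 5)*(k + 10)/48 (degree 3 ≤ 3).
So s_k = (B(k−1)f/C)·t_k = (k*(k + 5)*(k + 7)*(k + 10)/(24*(2*k + 11)))·t_k = k*(-k - 10)/(8*(k**2 + 10*k + 24)).
Verify: 3*(-2*k - 11)/(k**4 + 22*k**3 + 179*k**2 + 638*k + 840) matches t_k.
Sum = s_(9) − s_(3); s_(9) = -57/520, s_(3) = -13/168 ⇒ -44/1365.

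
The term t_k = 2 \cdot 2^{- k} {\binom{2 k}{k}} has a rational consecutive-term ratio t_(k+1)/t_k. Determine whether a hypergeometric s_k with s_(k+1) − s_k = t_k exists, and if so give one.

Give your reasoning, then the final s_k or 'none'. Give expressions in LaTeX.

none (Gosper's algorithm certifies no s_k)

The ratio is (2*k + 1)/(k + 1).
Gosper form: A/B · C(k+1)/C(k) with A=2*k + 1, B=k + 1, C=1.
Need (2*k + 1)·f(k+1) − (k)·f(k) = 1.
deg f ≤ -1 (via 1,1,0).
d = -1 < 0 ⇒ no nonzero polynomial f; not summable.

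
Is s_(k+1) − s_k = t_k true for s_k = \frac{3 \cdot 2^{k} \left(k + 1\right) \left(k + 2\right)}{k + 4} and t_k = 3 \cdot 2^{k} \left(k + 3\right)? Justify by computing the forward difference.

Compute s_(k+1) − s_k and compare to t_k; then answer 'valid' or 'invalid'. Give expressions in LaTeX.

Invalid: residual \frac{6 \cdot 2^{k} \left(- k^{2} - 6 k - 11\right)}{k^{2} + 9 k + 20} ≠ 0.

s_(k+1) = 6*2**k*(k + 2)*(k + 3)/(k + 5)
s_(k+1) − s_k = 3*2**k*(k**3 + 10*k**2 + 35*k + 38)/(k**2 + 9*k + 20)
(s_(k+1) − s_k) − t_k = 6*2**k*(-k**2 - 6*k - 11)/(k**2 + 9*k + 20)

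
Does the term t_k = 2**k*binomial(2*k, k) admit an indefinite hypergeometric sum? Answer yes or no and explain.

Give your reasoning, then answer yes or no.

No — t_k has no hypergeometric antidifference.

t_(k+1)/t_k = 4*(2*k + 1)/(k + 1).
A = 8*k + 4, B = k + 1, C = 1.
Solve (8*k + 4)·f(k+1) − (k)·f(k) = 1.
From deg A=1, deg B=1, deg C=0: d=-1.
d = -1 < 0 ⇒ no nonzero polynomial f; not summable.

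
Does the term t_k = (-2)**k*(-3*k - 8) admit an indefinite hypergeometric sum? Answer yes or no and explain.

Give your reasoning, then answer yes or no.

Yes. s_k = (-2)**k*(k + 2).

The ratio is 2*(-3*k - 11)/(3*k + 8).
So A=-2 and B=1, with C=k + 8/3.
Set up (-2)·f(k+1) − (1)·f(k) − (k + 8/3) = 0.
Bound: deg f ≤ 1.
Coefficient equations give f(k) = -(k + 2)/3.
R(k) = B(k−1)·f(k)/C(k) = -(k + 2)/(3*k + 8); s_k = R·t_k = (-2)**k*(k + 2).
s_(k+1) − s_k = (-2)**k*(-3*k - 8) = t_k.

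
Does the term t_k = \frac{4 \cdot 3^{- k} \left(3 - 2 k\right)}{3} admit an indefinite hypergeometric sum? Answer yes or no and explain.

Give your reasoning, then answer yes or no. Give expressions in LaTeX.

Yes. s_k = 4 \cdot 3^{- k} \left(k - 1\right).

Step 1: r(k) = (2*k - 1)/(3*(2*k - 3)).
Factor: A=1/3; B=1; C=k - 3/2.
Key eq: (1/3)·f(k+1) = (1)·f(k) + (k - 3/2).
Bound: deg f ≤ 1.
Coefficient equations give f(k) = -3*(k - 1)/2.
So s_k = (B(k−1)f/C)·t_k = (-3*(k - 1)/(2*k - 3))·t_k = 4*(k - 1)/3**k.
s_(k+1) − s_k = 4*(3 - 2*k)/(3*3**k) = t_k.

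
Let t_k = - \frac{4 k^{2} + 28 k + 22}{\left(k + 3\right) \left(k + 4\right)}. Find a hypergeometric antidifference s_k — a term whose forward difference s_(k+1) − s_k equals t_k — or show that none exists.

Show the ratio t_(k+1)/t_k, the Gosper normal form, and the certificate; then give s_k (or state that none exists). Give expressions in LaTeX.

s_k = - \frac{2 k \left(6 k + 5\right)}{3 k + 9}

Step 1: r(k) = (k + 3)*(14*k + 2*(k + 1)**2 + 25)/((k + 5)*(2*k**2 + 14*k + 11)).
A = k + 3, B = k + 5, C = k**2 + 7*k + 11/2.
Solve (k + 3)·f(k+1) − (k + 4)·f(k) = k**2 + 7*k + 11/2.
deg f ≤ 2 (via 1,1,2).
Coefficient equations give f(k) = k*(6*k + 5)/6.
Get s_k = R·t_k = -2*k*(6*k + 5)/(3*k + 9) with R(k) = B(k−1)f(k)/C(k) = k*(k + 4)*(6*k + 5)/(3*(2*k**2 + 14*k + 11)).
Check: Δs_k = 2*(-2*k**2 - 14*k - 11)/(k**2 + 7*k + 12). ✓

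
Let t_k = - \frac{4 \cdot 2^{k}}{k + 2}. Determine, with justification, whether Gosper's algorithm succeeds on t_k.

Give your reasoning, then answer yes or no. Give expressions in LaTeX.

No; the degree bound rules out any f.

r(k) = 2*(k + 2)/(k + 3) after simplifying.
Take A(k)=2*k + 4, B(k)=k + 3, C(k)=1.
Need (2*k + 4)·f(k+1) − (k + 2)·f(k) = 1.
From deg A=1, deg B=1, deg C=0: d=-1.
deg f ≤ -1 is impossible — no certificate.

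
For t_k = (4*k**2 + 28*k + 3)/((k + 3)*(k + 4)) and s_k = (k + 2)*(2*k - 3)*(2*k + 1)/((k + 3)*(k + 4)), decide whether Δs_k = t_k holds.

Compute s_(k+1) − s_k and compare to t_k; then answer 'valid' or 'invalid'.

Invalid: residual 4*(-16*k - 3)/(k**3 + 12*k**2 + 47*k + 60) ≠ 0.

s_(k+1) = (k + 3)*(2*k - 1)*(2*k + 3)/((k + 4)*(k + 5))
s_(k+1) − s_k = (4*k**3 + 48*k**2 + 79*k + 3)/(k**3 + 12*k**2 + 47*k + 60)
(s_(k+1) − s_k) − t_k = 4*(-16*k - 3)/(k**3 + 12*k**2 + 47*k + 60)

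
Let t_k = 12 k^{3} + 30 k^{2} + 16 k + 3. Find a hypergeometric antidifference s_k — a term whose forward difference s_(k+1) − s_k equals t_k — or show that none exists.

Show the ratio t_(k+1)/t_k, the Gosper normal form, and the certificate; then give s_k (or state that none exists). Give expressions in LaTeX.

Compute t_(k+1)/t_k: get (12*k**3 + 66*k**2 + 112*k + 61)/(12*k**3 + 30*k**2 + 16*k + 3).
So A=1 and B=1, with C=k**3 + 5*k**2/2 + 4*k/3 + 1/4.
Solve (1)·f(k+1) − (1)·f(k) = k**3 + 5*k**2/2 + 4*k/3 + 1/4.
Bound: deg f ≤ 4.
Coefficient equations give f(k) = k**2*(k + 2)*(3*k - 2)/12.
Certificate R = B(k−1)f/C = k**2*(k + 2)*(3*k - 2)/(12*k**3 + 30*k**2 + 16*k + 3) gives s_k = k**2*(3*k**2 + 4*k - 4).
s_(k+1) − s_k = 12*k**3 + 30*k**2 + 16*k + 3 = t_k.

s_k = k^{2} \left(3 k^{2} + 4 k - 4\right)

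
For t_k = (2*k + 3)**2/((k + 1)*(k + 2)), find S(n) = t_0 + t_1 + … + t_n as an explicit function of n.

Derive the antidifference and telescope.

S(n) = (4*n**2 + 13*n + 9)/(n + 2)

r(k) = (k + 1)*(2*k + 5)**2/((k + 3)*(2*k + 3)**2) after simplifying.
A = k + 1, B = k + 3, C = k**2 + 3*k + 9/4.
Need (k + 1)·f(k+1) − (k + 2)·f(k) = k**2 + 3*k + 9/4.
Degrees (1,1,2) ⇒ d ≤ 2.
A polynomial solution: f(k) = k*(4*k + 5)/4.
So s_k = (B(k−1)f/C)·t_k = (k*(k + 2)*(4*k + 5)/(2*k + 3)**2)·t_k = k*(4*k + 5)/(k + 1).
Check: Δs_k = (4*k**2 + 12*k + 9)/(k**2 + 3*k + 2). ✓
Telescope: S(n) = s_(n+1) − s_(0) = (4*n**2 + 13*n + 9)/(n + 2) − (0) = (4*n**2 + 13*n + 9)/(n + 2).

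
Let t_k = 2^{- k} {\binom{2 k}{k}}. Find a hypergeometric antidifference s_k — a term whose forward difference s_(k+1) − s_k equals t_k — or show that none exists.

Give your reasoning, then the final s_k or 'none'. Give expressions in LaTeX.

Compute t_(k+1)/t_k: get (2*k + 1)/(k + 1).
Take A(k)=2*k + 1, B(k)=k + 1, C(k)=1.
f must satisfy (2*k + 1)·f(k+1) − (k)·f(k) = 1.
d = -1 from the (1,1,0) case.
deg f ≤ -1 is impossible — no certificate.

none — t_k is not Gosper-summable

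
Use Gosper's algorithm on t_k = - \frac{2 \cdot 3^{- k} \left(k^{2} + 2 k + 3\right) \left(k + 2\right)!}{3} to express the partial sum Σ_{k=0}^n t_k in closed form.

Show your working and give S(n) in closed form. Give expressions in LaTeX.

Step 1: r(k) = (k + 3)*(2*k + (k + 1)**2 + 5)/(3*(k**2 + 2*k + 3)).
Factor: A=k/3 + 1; B=1; C=k**2 + 2*k + 3.
Key eq: (k/3 + 1)·f(k+1) = (1)·f(k) + (k**2 + 2*k + 3).
d = 1 from the (1,0,2) case.
Coefficient equations give f(k) = 3*(k + 1).
R(k) = B(k−1)·f(k)/C(k) = 3*(k + 1)/(k**2 + 2*k + 3); s_k = R·t_k = -2*(k + 1)*factorial(k + 2)/3**k.
Verify: -2*(k**2 + 2*k + 3)*factorial(k + 2)/(3*3**k) matches t_k.
s_(n+1) = -2*3**(-n - 1)*(n + 2)*factorial(n + 3) and s_(0) = -4, so S(n) = 4 - 2*n*factorial(n + 3)/(3*3**n) - 4*factorial(n + 3)/(3*3**n).

S(n) = 4 - \frac{2 \cdot 3^{- n} n \left(n + 3\right)!}{3} - \frac{4 \cdot 3^{- n} \left(n + 3\right)!}{3}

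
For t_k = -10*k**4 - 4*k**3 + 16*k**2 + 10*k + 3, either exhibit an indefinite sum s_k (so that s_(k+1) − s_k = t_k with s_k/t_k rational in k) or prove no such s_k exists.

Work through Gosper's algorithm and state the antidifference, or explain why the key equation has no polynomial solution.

s_k = k*(-2*k**4 + 4*k**3 + 4*k**2 - 4*k + 1)

Compute t_(k+1)/t_k: get (10*k**4 + 44*k**3 + 56*k**2 + 10*k - 15)/(10*k**4 + 4*k**3 - 16*k**2 - 10*k - 3).
A = 1, B = 1, C = k**4 + 2*k**3/5 - 8*k**2/5 - k - 3/10.
f must satisfy (1)·f(k+1) − (1)·f(k) = k**4 + 2*k**3/5 - 8*k**2/5 - k - 3/10.
From deg A=0, deg B=0, deg C=4: d=5.
Match coefficients ⇒ f(k) = k*(2*k**4 - 4*k**3 - 4*k**2 + 4*k - 1)/10.
Get s_k = R·t_k = k*(-2*k**4 + 4*k**3 + 4*k**2 - 4*k + 1) with R(k) = B(k−1)f(k)/C(k) = k*(2*k**4 - 4*k**3 - 4*k**2 + 4*k - 1)/(10*k**4 + 4*k**3 - 16*k**2 - 10*k - 3).
Check: Δs_k = -10*k**4 - 4*k**3 + 16*k**2 + 10*k + 3. ✓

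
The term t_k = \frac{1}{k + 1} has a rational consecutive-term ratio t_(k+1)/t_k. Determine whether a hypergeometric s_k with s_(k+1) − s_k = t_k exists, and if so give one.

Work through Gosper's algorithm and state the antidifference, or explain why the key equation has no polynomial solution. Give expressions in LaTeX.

Compute t_(k+1)/t_k: get (k + 1)/(k + 2).
Gosper form: A/B · C(k+1)/C(k) with A=k + 1, B=k + 2, C=1.
f must satisfy (k + 1)·f(k+1) − (k + 1)·f(k) = 1.
Degrees (1,1,0) ⇒ d ≤ 0.
f = c0 ⇒ A·f(k+1) − B(k−1)·f(k) − C = -1. The system {-1 = 0} is inconsistent; no antidifference.

not Gosper-summable; s_k does not exist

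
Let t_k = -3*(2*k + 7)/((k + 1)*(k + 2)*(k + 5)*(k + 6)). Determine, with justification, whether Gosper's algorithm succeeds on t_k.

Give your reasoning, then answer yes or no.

The ratio is (k + 1)*(k + 5)*(2*k + 9)/((k + 3)*(k + 7)*(2*k + 7)).
Normal form (A,B,C) = (k + 1, k + 7, k**3 + 21*k**2/2 + 73*k/2 + 42).
Set up (k + 1)·f(k+1) − (k + 6)·f(k) − (k**3 + 21*k**2/2 + 73*k/2 + 42) = 0.
Bound: deg f ≤ 5.
Match coefficients ⇒ f(k) = k*(k + 2)*(k + 3)*(k + 4)*(k + 6)/10.
Then R = B(k−1)f/C = k*(k + 2)*(k + 6)**2/(5*(2*k + 7)), so s_k = R(k)·t_k = 3*k*(-k - 6)/(5*(k**2 + 6*k + 5)).
Check: Δs_k = 3*(-2*k - 7)/(k**4 + 14*k**3 + 65*k**2 + 112*k + 60). ✓

Yes. s_k = 3*k*(-k - 6)/(5*(k**2 + 6*k + 5)).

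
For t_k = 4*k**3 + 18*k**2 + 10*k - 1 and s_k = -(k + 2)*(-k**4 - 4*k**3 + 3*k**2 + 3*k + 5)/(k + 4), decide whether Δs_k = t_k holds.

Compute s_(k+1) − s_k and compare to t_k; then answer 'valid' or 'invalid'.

Invalid: residual 2*(-3*k**4 - 30*k**3 - 85*k**2 - 42*k - 1)/(k**2 + 9*k + 20) ≠ 0.

s_(k+1) = (k**5 + 11*k**4 + 39*k**3 + 52*k**2 + 15*k - 18)/(k + 5)
s_(k+1) − s_k = (4*k**5 + 48*k**4 + 192*k**3 + 279*k**2 + 107*k - 22)/(k**2 + 9*k + 20)
(s_(k+1) − s_k) − t_k = 2*(-3*k**4 - 30*k**3 - 85*k**2 - 42*k - 1)/(k**2 + 9*k + 20)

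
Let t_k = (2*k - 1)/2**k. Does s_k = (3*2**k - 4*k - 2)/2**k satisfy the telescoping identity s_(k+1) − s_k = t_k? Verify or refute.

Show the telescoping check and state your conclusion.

s_(k+1) = (3*2**k - 2*k - 3)/2**k
s_(k+1) − s_k = (2*k - 1)/2**k
(s_(k+1) − s_k) − t_k = 0

Valid: the claim telescopes to t_k.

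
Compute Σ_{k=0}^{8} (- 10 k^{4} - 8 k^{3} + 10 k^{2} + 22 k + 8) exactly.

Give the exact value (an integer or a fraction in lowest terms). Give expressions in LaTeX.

Ratio r(k) = (5*k**4 + 24*k**3 + 37*k**2 + 11*k - 11)/(5*k**4 + 4*k**3 - 5*k**2 - 11*k - 4).
So A=1 and B=1, with C=k**4 + 4*k**3/5 - k**2 - 11*k/5 - 4/5.
f must satisfy (1)·f(k+1) − (1)·f(k) = k**4 + 4*k**3/5 - k**2 - 11*k/5 - 4/5.
From deg A=0, deg B=0, deg C=4: d=5.
Solving with deg f ≤ 5: f(k) = k*(2*k**4 - 3*k**3 - 4*k**2 - 4*k + 1)/10.
Then R = B(k−1)f/C = k*(2*k**4 - 3*k**3 - 4*k**2 - 4*k + 1)/(2*(5*k**4 + 4*k**3 - 5*k**2 - 11*k - 4)), so s_k = R(k)·t_k = k*(-2*k**4 + 3*k**3 + 4*k**2 + 4*k - 1).
s_(k+1) − s_k = -10*k**4 - 8*k**3 + 10*k**2 + 22*k + 8 = t_k.
Σ_(k=0)^(8) t_k = s_(9) − s_(0) = -95184 − (0) = -95184.

Σ = -95184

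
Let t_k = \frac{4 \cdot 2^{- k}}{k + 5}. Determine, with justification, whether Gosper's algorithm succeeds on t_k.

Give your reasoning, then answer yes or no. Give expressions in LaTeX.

No — key equation has no polynomial f.

Ratio r(k) = (k + 5)/(2*(k + 6)).
So A=k/2 + 5/2 and B=k + 6, with C=1.
Key eq: (k/2 + 5/2)·f(k+1) = (k + 5)·f(k) + (1).
d = -1 from the (1,1,0) case.
Negative degree bound (-1): no f exists, t_k not Gosper-summable.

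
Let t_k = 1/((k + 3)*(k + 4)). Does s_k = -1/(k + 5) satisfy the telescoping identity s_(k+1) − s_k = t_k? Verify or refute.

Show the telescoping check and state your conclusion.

Invalid: residual 2*(-2*k - 9)/(k**4 + 18*k**3 + 119*k**2 + 342*k + 360) ≠ 0.

s_(k+1) = -1/(k + 6)
s_(k+1) − s_k = 1/((k + 5)*(k + 6))
(s_(k+1) − s_k) − t_k = 2*(-2*k - 9)/(k**4 + 18*k**3 + 119*k**2 + 342*k + 360)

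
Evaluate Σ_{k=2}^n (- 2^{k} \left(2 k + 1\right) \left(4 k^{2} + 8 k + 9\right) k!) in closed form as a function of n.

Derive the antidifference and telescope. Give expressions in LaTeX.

r(k) = 2*(8*k**4 + 52*k**3 + 134*k**2 + 153*k + 63)/(8*k**3 + 20*k**2 + 26*k + 9) after simplifying.
Gosper form: A/B · C(k+1)/C(k) with A=2*k + 2, B=1, C=k**3 + 5*k**2/2 + 13*k/4 + 9/8.
Key eq: (2*k + 2)·f(k+1) = (1)·f(k) + (k**3 + 5*k**2/2 + 13*k/4 + 9/8).
deg f ≤ 2 (via 1,0,3).
Solve for f: f(k) = (4*k**2 + 1)/8 (degree 2 ≤ 2).
Certificate R = B(k−1)f/C = (4*k**2 + 1)/((2*k + 1)*(4*k**2 + 8*k + 9)) gives s_k = -2**k*(4*k**2 + 1)*factorial(k).
Verify: -2**k*(2*k + 1)*(4*k**2 + 8*k + 9)*factorial(k) matches t_k.
s_(n+1) = -2**(n + 1)*(4*n**2 + 8*n + 5)*factorial(n + 1) and s_(2) = -136, so S(n) = -8*2**n*n**3*factorial(n) - 24*2**n*n**2*factorial(n) - 26*2**n*n*factorial(n) - 10*2**n*factorial(n) + 136.

S(n) = - 8 \cdot 2^{n} n^{3} n! - 24 \cdot 2^{n} n^{2} n! - 26 \cdot 2^{n} n n! - 10 \cdot 2^{n} n! + 136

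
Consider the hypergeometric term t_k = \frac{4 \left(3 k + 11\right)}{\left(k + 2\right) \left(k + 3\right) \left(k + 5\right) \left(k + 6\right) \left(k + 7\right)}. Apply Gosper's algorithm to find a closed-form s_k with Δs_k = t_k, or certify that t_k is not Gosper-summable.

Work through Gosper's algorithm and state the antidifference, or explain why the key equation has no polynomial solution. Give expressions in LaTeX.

Ratio r(k) = (k + 2)*(k + 5)*(3*k + 14)/((k + 4)*(k + 8)*(3*k + 11)).
Factor: A=k + 2; B=k + 8; C=k**2 + 23*k/3 + 44/3.
f must satisfy (k + 2)·f(k+1) − (k + 7)·f(k) = k**2 + 23*k/3 + 44/3.
From deg A=1, deg B=1, deg C=2: d=5.
Match coefficients ⇒ f(k) = k*(k + 3)*(k + 4)*(k**2 + 13*k + 52)/180.
So s_k = (B(k−1)f/C)·t_k = (k*(k + 3)*(k + 7)*(k**2 + 13*k + 52)/(60*(3*k + 11)))·t_k = k*(k**2 + 13*k + 52)/(15*(k**3 + 13*k**2 + 52*k + 60)).
Δs = 4*(3*k + 11)/(k**5 + 23*k**4 + 203*k**3 + 853*k**2 + 1692*k + 1260), as required.

s_k = \frac{k \left(k^{2} + 13 k + 52\right)}{15 \left(k^{3} + 13 k^{2} + 52 k + 60\right)}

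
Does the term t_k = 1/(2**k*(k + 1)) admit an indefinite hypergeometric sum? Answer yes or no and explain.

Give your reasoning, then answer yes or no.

No — t_k has no hypergeometric antidifference.

Ratio r(k) = (k + 1)/(2*(k + 2)).
Take A(k)=k/2 + 1/2, B(k)=k + 2, C(k)=1.
Need (k/2 + 1/2)·f(k+1) − (k + 1)·f(k) = 1.
d = -1 from the (1,1,0) case.
d = -1 < 0 ⇒ no nonzero polynomial f; not summable.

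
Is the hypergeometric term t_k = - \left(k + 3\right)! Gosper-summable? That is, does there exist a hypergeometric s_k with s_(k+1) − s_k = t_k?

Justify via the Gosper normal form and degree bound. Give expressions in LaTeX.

The ratio is k + 4.
Take A(k)=k + 4, B(k)=1, C(k)=1.
Solve (k + 4)·f(k+1) − (1)·f(k) = 1.
deg f ≤ -1 (via 1,0,0).
d = -1 < 0 ⇒ no nonzero polynomial f; not summable.

No; the degree bound rules out any f.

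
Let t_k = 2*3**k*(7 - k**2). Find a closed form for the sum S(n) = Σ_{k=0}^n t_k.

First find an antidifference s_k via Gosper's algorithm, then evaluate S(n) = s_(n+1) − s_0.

S(n) = -3*3**n*n**2 + 3*3**n*n + 18*3**n - 4

The ratio is 3*((k + 1)**2 - 7)/(k**2 - 7).
A = 3, B = 1, C = k**2 - 7.
f must satisfy (3)·f(k+1) − (1)·f(k) = k**2 - 7.
Degrees (0,0,2) ⇒ d ≤ 2.
Coefficient equations give f(k) = (k - 4)*(k + 1)/2.
R(k) = B(k−1)·f(k)/C(k) = (k - 4)*(k + 1)/(2*(k**2 - 7)); s_k = R·t_k = 3**k*(-k**2 + 3*k + 4).
Δs = 2*3**k*(7 - k**2), as required.
Σ_(k=0)^n t_k = s_(n+1) − s_(0) = (3**(n + 1)*(-n**2 + n + 6)) − (4), i.e. -3*3**n*n**2 + 3*3**n*n + 18*3**n - 4.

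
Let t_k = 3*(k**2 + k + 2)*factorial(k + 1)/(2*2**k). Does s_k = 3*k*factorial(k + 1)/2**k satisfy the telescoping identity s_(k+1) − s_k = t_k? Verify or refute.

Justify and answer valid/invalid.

s_(k+1) = 3*(k + 1)*factorial(k + 2)/(2*2**k)
s_(k+1) − s_k = 3*(k**2 + k + 2)*factorial(k + 1)/(2*2**k)
(s_(k+1) − s_k) − t_k = 0

valid; difference matches t_k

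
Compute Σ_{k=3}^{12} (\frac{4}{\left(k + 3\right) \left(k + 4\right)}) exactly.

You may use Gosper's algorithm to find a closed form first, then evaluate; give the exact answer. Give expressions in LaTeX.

Compute t_(k+1)/t_k: get (k + 3)/(k + 5).
Factor: A=k + 3; B=k + 5; C=1.
f must satisfy (k + 3)·f(k+1) − (k + 4)·f(k) = 1.
deg f ≤ 1 (via 1,1,0).
Solve for f: f(k) = k/3 (degree 1 ≤ 1).
Get s_k = R·t_k = 4*k/(3*(k + 3)) with R(k) = B(k−1)f(k)/C(k) = k*(k + 4)/3.
Δs = 4/(k**2 + 7*k + 12), as required.
Telescoping: Σ = s_(13) − s_(3) = 13/12 − (2/3) = 5/12.

Σ = 5/12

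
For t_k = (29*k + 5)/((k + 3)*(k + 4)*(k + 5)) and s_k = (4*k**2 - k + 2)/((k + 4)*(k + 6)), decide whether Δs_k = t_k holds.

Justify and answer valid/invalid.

Invalid: residual 6*(2*k**3 - 5*k**2 - 91*k - 10)/(k**5 + 25*k**4 + 245*k**3 + 1175*k**2 + 2754*k + 2520) ≠ 0.

s_(k+1) = (-k + 4*(k + 1)**2 + 1)/((k + 5)*(k + 7))
s_(k+1) − s_k = (41*k**2 + 229*k + 50)/(k**4 + 22*k**3 + 179*k**2 + 638*k + 840)
(s_(k+1) − s_k) − t_k = 6*(2*k**3 - 5*k**2 - 91*k - 10)/(k**5 + 25*k**4 + 245*k**3 + 1175*k**2 + 2754*k + 2520)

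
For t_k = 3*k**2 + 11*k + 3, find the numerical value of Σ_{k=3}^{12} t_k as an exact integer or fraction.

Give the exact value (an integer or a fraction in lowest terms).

Σ = 2790

The ratio is (3*k**2 + 17*k + 17)/(3*k**2 + 11*k + 3).
Gosper form: A/B · C(k+1)/C(k) with A=1, B=1, C=k**2 + 11*k/3 + 1.
Solve (1)·f(k+1) − (1)·f(k) = k**2 + 11*k/3 + 1.
Degrees (0,0,2) ⇒ d ≤ 3.
Solving with deg f ≤ 3: f(k) = k*(k**2 + 4*k - 2)/3.
So s_k = (B(k−1)f/C)·t_k = (k*(k**2 + 4*k - 2)/(3*k**2 + 11*k + 3))·t_k = k*(k**2 + 4*k - 2).
s_(k+1) − s_k = 3*k**2 + 11*k + 3 = t_k.
Sum = s_(13) − s_(3); s_(13) = 2847, s_(3) = 57 ⇒ 2790.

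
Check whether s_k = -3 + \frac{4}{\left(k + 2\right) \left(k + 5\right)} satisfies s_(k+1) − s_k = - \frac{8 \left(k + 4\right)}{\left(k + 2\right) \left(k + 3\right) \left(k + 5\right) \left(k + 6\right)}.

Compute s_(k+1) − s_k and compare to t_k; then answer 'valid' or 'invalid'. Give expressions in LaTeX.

s_(k+1) = -3 + 4/((k + 3)*(k + 6))
s_(k+1) − s_k = 8*(-k - 4)/(k**4 + 16*k**3 + 91*k**2 + 216*k + 180)
(s_(k+1) − s_k) − t_k = 0

valid (s_(k+1) − s_k reduces to t_k)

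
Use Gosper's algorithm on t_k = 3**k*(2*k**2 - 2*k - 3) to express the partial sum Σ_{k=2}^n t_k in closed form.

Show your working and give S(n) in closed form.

S(n) = 3*3**n*n**2 - 6*3**n*n + 9

r(k) = 3*(2*k**2 + 2*k - 3)/(2*k**2 - 2*k - 3) after simplifying.
A = 3, B = 1, C = k**2 - k - 3/2.
Solve (3)·f(k+1) − (1)·f(k) = k**2 - k - 3/2.
Bound: deg f ≤ 2.
Match coefficients ⇒ f(k) = (k - 3)*(k - 1)/2.
So s_k = (B(k−1)f/C)·t_k = ((k - 3)*(k - 1)/(2*k**2 - 2*k - 3))·t_k = 3**k*(k**2 - 4*k + 3).
Δs = 3**k*(2*k**2 - 2*k - 3), as required.
Telescope: S(n) = s_(n+1) − s_(2) = 3**(n + 1)*n*(n - 2) − (-9) = 3*3**n*n**2 - 6*3**n*n + 9.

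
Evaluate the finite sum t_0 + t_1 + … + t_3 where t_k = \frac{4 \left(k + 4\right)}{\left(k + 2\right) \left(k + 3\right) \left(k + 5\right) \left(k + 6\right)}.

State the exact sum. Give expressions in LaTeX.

Compute t_(k+1)/t_k: get (k + 2)*(k + 5)**2/((k + 4)**2*(k + 7)).
A = k + 2, B = k + 7, C = k**2 + 8*k + 16.
Solve (k + 2)·f(k+1) − (k + 6)·f(k) = k**2 + 8*k + 16.
From deg A=1, deg B=1, deg C=2: d=4.
A polynomial solution: f(k) = k*(k + 3)*(k + 4)*(k + 7)/20.
Then R = B(k−1)f/C = k*(k + 3)*(k + 6)*(k + 7)/(20*(k + 4)), so s_k = R(k)·t_k = k*(k + 7)/(5*(k**2 + 7*k + 10)).
Verify: 4*(k + 4)/(k**4 + 16*k**3 + 91*k**2 + 216*k + 180) matches t_k.
Σ_(k=0)^(3) t_k = s_(4) − s_(0) = 22/135 − (0) = 22/135.

Σ = 22/135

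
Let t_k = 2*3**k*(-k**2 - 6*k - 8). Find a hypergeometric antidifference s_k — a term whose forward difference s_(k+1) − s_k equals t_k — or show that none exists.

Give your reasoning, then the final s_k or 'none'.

s_k = 3**k*(-k**2 - 3*k - 2)

Compute t_(k+1)/t_k: get 3*(k**2 + 8*k + 15)/(k**2 + 6*k + 8).
A = 3, B = 1, C = k**2 + 6*k + 8.
Set up (3)·f(k+1) − (1)·f(k) − (k**2 + 6*k + 8) = 0.
d = 2 from the (0,0,2) case.
A polynomial solution: f(k) = (k + 1)*(k + 2)/2.
Get s_k = R·t_k = 3**k*(-k**2 - 3*k - 2) with R(k) = B(k−1)f(k)/C(k) = (k + 1)/(2*(k + 4)).
Check: Δs_k = 2*3**k*(-k**2 - 6*k - 8). ✓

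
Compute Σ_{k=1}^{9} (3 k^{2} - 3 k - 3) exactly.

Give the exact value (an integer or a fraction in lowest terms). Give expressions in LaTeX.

Σ = 693

Ratio r(k) = (k**2 + k - 1)/(k**2 - k - 1).
Gosper form: A/B · C(k+1)/C(k) with A=1, B=1, C=k**2 - k - 1.
Key eq: (1)·f(k+1) = (1)·f(k) + (k**2 - k - 1).
Degrees (0,0,2) ⇒ d ≤ 3.
Solving with deg f ≤ 3: f(k) = k*(k**2 - 3*k - 1)/3.
Certificate R = B(k−1)f/C = k*(k**2 - 3*k - 1)/(3*(k**2 - k - 1)) gives s_k = k*(k**2 - 3*k - 1).
Verify: 3*k**2 - 3*k - 3 matches t_k.
Σ_(k=1)^(9) t_k = s_(10) − s_(1) = 690 − (-3) = 693.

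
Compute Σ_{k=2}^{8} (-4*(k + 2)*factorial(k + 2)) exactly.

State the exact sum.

Σ = -159667104

Step 1: r(k) = (k + 3)**2/(k + 2).
Take A(k)=k + 3, B(k)=1, C(k)=k + 2.
Solve (k + 3)·f(k+1) − (1)·f(k) = k + 2.
d = 0 from the (1,0,1) case.
Coefficient equations give f(k) = 1.
Get s_k = R·t_k = -4*factorial(k + 2) with R(k) = B(k−1)f(k)/C(k) = 1/(k + 2).
s_(k+1) − s_k = -4*(k + 2)*factorial(k + 2) = t_k.
Sum = s_(9) − s_(2); s_(9) = -159667200, s_(2) = -96 ⇒ -159667104.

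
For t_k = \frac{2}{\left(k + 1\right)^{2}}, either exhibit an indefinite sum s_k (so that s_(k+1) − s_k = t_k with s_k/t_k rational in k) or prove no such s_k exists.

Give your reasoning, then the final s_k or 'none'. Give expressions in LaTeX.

none (Gosper's algorithm certifies no s_k)

Ratio r(k) = (k + 1)**2/(k + 2)**2.
Normal form (A,B,C) = (k**2 + 2*k + 1, k**2 + 4*k + 4, 1).
Solve (k**2 + 2*k + 1)·f(k+1) − (k**2 + 2*k + 1)·f(k) = 1.
deg f ≤ 0 (via 2,2,0).
Put f(k) = c0: A·f(k+1) − B(k−1)·f(k) − C = -1; need -1 = 0 — inconsistent ⇒ no f, not summable.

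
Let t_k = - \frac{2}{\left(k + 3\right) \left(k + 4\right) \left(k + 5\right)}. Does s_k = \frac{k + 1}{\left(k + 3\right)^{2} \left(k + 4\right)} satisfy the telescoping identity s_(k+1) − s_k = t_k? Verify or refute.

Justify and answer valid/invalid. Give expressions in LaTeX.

s_(k+1) = (k + 2)/((k + 4)**2*(k + 5))
s_(k+1) − s_k = (-(k + 1)*(k + 4)*(k + 5) + (k + 2)*(k + 3)**2)/((k + 3)**2*(k + 4)**2*(k + 5))
(s_(k+1) − s_k) − t_k = 2*(3*k + 11)/(k**5 + 19*k**4 + 143*k**3 + 533*k**2 + 984*k + 720)

Invalid: residual \frac{2 \left(3 k + 11\right)}{k^{5} + 19 k^{4} + 143 k^{3} + 533 k^{2} + 984 k + 720} ≠ 0.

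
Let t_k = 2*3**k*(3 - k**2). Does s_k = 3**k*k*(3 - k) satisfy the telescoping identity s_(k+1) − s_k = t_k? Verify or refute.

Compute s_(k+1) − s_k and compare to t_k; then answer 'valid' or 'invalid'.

Valid: the claim telescopes to t_k.

s_(k+1) = 3**(k + 1)*(-k**2 + k + 2)
s_(k+1) − s_k = 2*3**k*(3 - k**2)
(s_(k+1) − s_k) − t_k = 0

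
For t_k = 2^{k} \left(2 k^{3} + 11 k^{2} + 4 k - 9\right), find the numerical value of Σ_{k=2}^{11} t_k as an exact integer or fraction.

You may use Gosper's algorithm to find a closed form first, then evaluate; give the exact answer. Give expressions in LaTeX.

r(k) = 2*(2*k**3 + 17*k**2 + 32*k + 8)/(2*k**3 + 11*k**2 + 4*k - 9) after simplifying.
So A=2 and B=1, with C=k**3 + 11*k**2/2 + 2*k - 9/2.
Need (2)·f(k+1) − (1)·f(k) = k**3 + 11*k**2/2 + 2*k - 9/2.
Degrees (0,0,3) ⇒ d ≤ 3.
A polynomial solution: f(k) = (2*k**3 - k**2 - 4*k - 3)/2.
Get s_k = R·t_k = 2**k*(2*k**3 - k**2 - 4*k - 3) with R(k) = B(k−1)f(k)/C(k) = (2*k**3 - k**2 - 4*k - 3)/(2*k**3 + 11*k**2 + 4*k - 9).
Check: Δs_k = 2**k*(2*k**3 + 11*k**2 + 4*k - 9). ✓
Evaluate s at k=12 and k=2: 13357056 and 4; difference 13357052.

Σ = 13357052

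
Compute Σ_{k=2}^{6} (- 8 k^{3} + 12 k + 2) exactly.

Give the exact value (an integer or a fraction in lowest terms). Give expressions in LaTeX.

Compute t_(k+1)/t_k: get (6*k - 4*(k + 1)**3 + 7)/(-4*k**3 + 6*k + 1).
Normal form (A,B,C) = (1, 1, k**3 - 3*k/2 - 1/4).
Need (1)·f(k+1) − (1)·f(k) = k**3 - 3*k/2 - 1/4.
d = 4 from the (0,0,3) case.
Solve for f: f(k) = k*(k**3 - 2*k**2 - 2*k + 2)/4 (degree 4 ≤ 4).
So s_k = (B(k−1)f/C)·t_k = (k*(k**3 - 2*k**2 - 2*k + 2)/(4*k**3 - 6*k - 1))·t_k = 2*k*(-k**3 + 2*k**2 + 2*k - 2).
s_(k+1) − s_k = -8*k**3 + 12*k + 2 = t_k.
Telescoping: Σ = s_(7) − s_(2) = -3262 − (8) = -3270.

Σ = -3270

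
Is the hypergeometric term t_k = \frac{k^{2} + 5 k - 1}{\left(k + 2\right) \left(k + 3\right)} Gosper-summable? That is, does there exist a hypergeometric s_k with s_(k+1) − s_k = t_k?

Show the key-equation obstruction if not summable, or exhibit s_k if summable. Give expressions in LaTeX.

Compute t_(k+1)/t_k: get (k + 2)*(5*k + (k + 1)**2 + 4)/((k + 4)*(k**2 + 5*k - 1)).
Gosper form: A/B · C(k+1)/C(k) with A=k + 2, B=k + 4, C=k**2 + 5*k - 1.
Set up (k + 2)·f(k+1) − (k + 3)·f(k) − (k**2 + 5*k - 1) = 0.
deg f ≤ 2 (via 1,1,2).
A polynomial solution: f(k) = k*(2*k - 3)/2.
Then R = B(k−1)f/C = k*(k + 3)*(2*k - 3)/(2*(k**2 + 5*k - 1)), so s_k = R(k)·t_k = k*(2*k - 3)/(2*(k + 2)).
Check: Δs_k = (k**2 + 5*k - 1)/(k**2 + 5*k + 6). ✓

Yes. s_k = \frac{k \left(2 k - 3\right)}{2 \left(k + 2\right)}.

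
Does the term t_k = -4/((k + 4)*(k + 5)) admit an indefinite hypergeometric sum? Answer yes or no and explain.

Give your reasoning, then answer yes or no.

r(k) = (k + 4)/(k + 6) after simplifying.
Take A(k)=k + 4, B(k)=k + 6, C(k)=1.
Set up (k + 4)·f(k+1) − (k + 5)·f(k) − (1) = 0.
d = 1 from the (1,1,0) case.
Match coefficients ⇒ f(k) = k/4.
Then R = B(k−1)f/C = k*(k + 5)/4, so s_k = R(k)·t_k = -k/(k + 4).
Check: Δs_k = -4/(k**2 + 9*k + 20). ✓

Yes. s_k = -k/(k + 4).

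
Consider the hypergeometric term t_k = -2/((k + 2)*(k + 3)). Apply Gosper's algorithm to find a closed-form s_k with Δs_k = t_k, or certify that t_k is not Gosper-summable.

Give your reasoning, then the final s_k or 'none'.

s_k = -k/(k + 2)

Step 1: r(k) = (k + 2)/(k + 4).
Gosper form: A/B · C(k+1)/C(k) with A=k + 2, B=k + 4, C=1.
f must satisfy (k + 2)·f(k+1) − (k + 3)·f(k) = 1.
deg f ≤ 1 (via 1,1,0).
A polynomial solution: f(k) = k/2.
Get s_k = R·t_k = -k/(k + 2) with R(k) = B(k−1)f(k)/C(k) = k*(k + 3)/2.
Check: Δs_k = -2/(k**2 + 5*k + 6). ✓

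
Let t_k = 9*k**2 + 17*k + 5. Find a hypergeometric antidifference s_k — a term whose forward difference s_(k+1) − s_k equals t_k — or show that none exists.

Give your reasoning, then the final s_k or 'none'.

Compute t_(k+1)/t_k: get (9*k**2 + 35*k + 31)/(9*k**2 + 17*k + 5).
Gosper form: A/B · C(k+1)/C(k) with A=1, B=1, C=k**2 + 17*k/9 + 5/9.
Need (1)·f(k+1) − (1)·f(k) = k**2 + 17*k/9 + 5/9.
deg f ≤ 3 (via 0,0,2).
Coefficient equations give f(k) = k*(3*k**2 + 4*k - 2)/9.
Get s_k = R·t_k = k*(3*k**2 + 4*k - 2) with R(k) = B(k−1)f(k)/C(k) = k*(3*k**2 + 4*k - 2)/(9*k**2 + 17*k + 5).
Verify: 9*k**2 + 17*k + 5 matches t_k.

s_k = k*(3*k**2 + 4*k - 2)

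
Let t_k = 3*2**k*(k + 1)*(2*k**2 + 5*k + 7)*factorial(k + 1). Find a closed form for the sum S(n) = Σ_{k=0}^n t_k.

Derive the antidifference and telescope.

Ratio r(k) = (k + 2)**2*(10*k + 4*(k + 1)**2 + 24)/((k + 1)*(2*k**2 + 5*k + 7)).
Take A(k)=2*k + 4, B(k)=1, C(k)=k**3 + 7*k**2/2 + 6*k + 7/2.
f must satisfy (2*k + 4)·f(k+1) − (1)·f(k) = k**3 + 7*k**2/2 + 6*k + 7/2.
Degrees (1,0,3) ⇒ d ≤ 2.
Solve for f: f(k) = (k**2 + 1)/2 (degree 2 ≤ 2).
R(k) = B(k−1)·f(k)/C(k) = (k**2 + 1)/((k + 1)*(2*k**2 + 5*k + 7)); s_k = R·t_k = 3*2**k*(k**2 + 1)*factorial(k + 1).
Check: Δs_k = 3*2**k*(k + 1)*(2*k**2 + 5*k + 7)*factorial(k + 1). ✓
Telescope: S(n) = s_(n+1) − s_(0) = 6*2**n*(n**2 + 2*n + 2)*factorial(n + 2) − (3) = 6*2**n*n**4*factorial(n) + 30*2**n*n**3*factorial(n) + 60*2**n*n**2*factorial(n) + 60*2**n*n*factorial(n) + 24*2**n*factorial(n) - 3.

S(n) = 6*2**n*n**4*factorial(n) + 30*2**n*n**3*factorial(n) + 60*2**n*n**2*factorial(n) + 60*2**n*n*factorial(n) + 24*2**n*factorial(n) - 3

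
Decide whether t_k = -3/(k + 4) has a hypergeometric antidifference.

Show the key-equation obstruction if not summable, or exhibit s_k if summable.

No — t_k has no hypergeometric antidifference.

The ratio is (k + 4)/(k + 5).
Take A(k)=k + 4, B(k)=k + 5, C(k)=1.
Solve (k + 4)·f(k+1) − (k + 4)·f(k) = 1.
Bound: deg f ≤ 0.
f = c0 ⇒ A·f(k+1) − B(k−1)·f(k) − C = -1. The system {-1 = 0} is inconsistent; no antidifference.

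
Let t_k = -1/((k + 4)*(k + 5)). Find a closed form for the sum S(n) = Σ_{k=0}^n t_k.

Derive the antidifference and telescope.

S(n) = (-n - 1)/(4*(n + 5))

The ratio is (k + 4)/(k + 6).
A = k + 4, B = k + 6, C = 1.
Key eq: (k + 4)·f(k+1) = (k + 5)·f(k) + (1).
Bound: deg f ≤ 1.
Match coefficients ⇒ f(k) = k/4.
Get s_k = R·t_k = -k/(4*k + 16) with R(k) = B(k−1)f(k)/C(k) = k*(k + 5)/4.
Check: Δs_k = -1/(k**2 + 9*k + 20). ✓
s_(n+1) = (-n - 1)/(4*(n + 5)) and s_(0) = 0, so S(n) = (-n - 1)/(4*(n + 5)).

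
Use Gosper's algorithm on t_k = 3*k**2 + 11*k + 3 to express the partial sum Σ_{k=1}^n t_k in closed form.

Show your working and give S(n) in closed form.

S(n) = n*(n**2 + 7*n + 9)

Ratio r(k) = (3*k**2 + 17*k + 17)/(3*k**2 + 11*k + 3).
Factor: A=1; B=1; C=k**2 + 11*k/3 + 1.
f must satisfy (1)·f(k+1) − (1)·f(k) = k**2 + 11*k/3 + 1.
d = 3 from the (0,0,2) case.
Match coefficients ⇒ f(k) = k*(k**2 + 4*k - 2)/3.
Then R = B(k−1)f/C = k*(k**2 + 4*k - 2)/(3*k**2 + 11*k + 3), so s_k = R(k)·t_k = k*(k**2 + 4*k - 2).
s_(k+1) − s_k = 3*k**2 + 11*k + 3 = t_k.
s_(n+1) = n**3 + 7*n**2 + 9*n + 3 and s_(1) = 3, so S(n) = n*(n**2 + 7*n + 9).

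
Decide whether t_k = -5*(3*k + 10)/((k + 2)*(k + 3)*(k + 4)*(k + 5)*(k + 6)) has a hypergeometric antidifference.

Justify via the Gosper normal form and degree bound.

Yes. s_k = k*(-k**2 - 11*k - 38)/(8*(k**3 + 11*k**2 + 38*k + 40)).

Compute t_(k+1)/t_k: get (k + 2)*(3*k + 13)/((k + 7)*(3*k + 10)).
Take A(k)=k + 2, B(k)=k + 7, C(k)=k + 10/3.
f must satisfy (k + 2)·f(k+1) − (k + 6)·f(k) = k + 10/3.
deg f ≤ 4 (via 1,1,1).
A polynomial solution: f(k) = k*(k + 3)*(k**2 + 11*k + 38)/120.
Then R = B(k−1)f/C = k*(k + 3)*(k + 6)*(k**2 + 11*k + 38)/(40*(3*k + 10)), so s_k = R(k)·t_k = k*(-k**2 - 11*k - 38)/(8*(k**3 + 11*k**2 + 38*k + 40)).
s_(k+1) − s_k = 5*(-3*k - 10)/(k**5 + 20*k**4 + 155*k**3 + 580*k**2 + 1044*k + 720) = t_k.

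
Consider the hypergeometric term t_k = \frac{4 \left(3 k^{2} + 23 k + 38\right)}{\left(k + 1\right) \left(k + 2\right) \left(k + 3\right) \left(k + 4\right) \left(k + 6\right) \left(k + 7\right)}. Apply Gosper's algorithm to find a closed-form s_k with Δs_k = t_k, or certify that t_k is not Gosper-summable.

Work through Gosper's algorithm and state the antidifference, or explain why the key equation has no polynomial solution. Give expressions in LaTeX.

r(k) = (k + 1)*(k + 6)*(23*k + 3*(k + 1)**2 + 61)/((k + 5)*(k + 8)*(3*k**2 + 23*k + 38)) after simplifying.
Factor: A=k + 1; B=k + 8; C=k**3 + 38*k**2/3 + 51*k + 190/3.
Key eq: (k + 1)·f(k+1) = (k + 7)·f(k) + (k**3 + 38*k**2/3 + 51*k + 190/3).
d = 6 from the (1,1,3) case.
Coefficient equations give f(k) = k*(k + 2)*(k + 4)*(k + 5)*(k**2 + 10*k + 27)/54.
Then R = B(k−1)f/C = k*(k + 2)*(k + 4)*(k + 7)*(k**2 + 10*k + 27)/(18*(3*k**2 + 23*k + 38)), so s_k = R(k)·t_k = 2*k*(k**2 + 10*k + 27)/(9*(k**3 + 10*k**2 + 27*k + 18)).
Verify: 4*(3*k**2 + 23*k + 38)/(k**6 + 23*k**5 + 207*k**4 + 925*k**3 + 2144*k**2 + 2412*k + 1008) matches t_k.

s_k = \frac{2 k \left(k^{2} + 10 k + 27\right)}{9 \left(k^{3} + 10 k^{2} + 27 k + 18\right)}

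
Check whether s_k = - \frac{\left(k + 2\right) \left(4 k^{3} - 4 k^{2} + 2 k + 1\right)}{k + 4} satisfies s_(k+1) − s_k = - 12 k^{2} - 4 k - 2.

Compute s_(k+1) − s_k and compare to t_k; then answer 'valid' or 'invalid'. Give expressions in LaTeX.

s_(k+1) = (-4*k**4 - 20*k**3 - 30*k**2 - 21*k - 9)/(k + 5)
s_(k+1) − s_k = 2*(-6*k**4 - 48*k**3 - 83*k**2 - 33*k - 13)/(k**2 + 9*k + 20)
(s_(k+1) − s_k) − t_k = 2*(8*k**3 + 56*k**2 + 16*k + 7)/(k**2 + 9*k + 20)

Invalid: residual \frac{2 \left(8 k^{3} + 56 k^{2} + 16 k + 7\right)}{k^{2} + 9 k + 20} ≠ 0.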